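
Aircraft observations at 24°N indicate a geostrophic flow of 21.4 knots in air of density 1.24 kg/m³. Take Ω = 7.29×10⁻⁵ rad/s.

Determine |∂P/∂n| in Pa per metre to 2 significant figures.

Coriolis parameter at 24°N:
f = 2Ω sin φ = 2 × 7.29×10⁻⁵ × sin 24° = 5.93×10⁻⁵ s⁻¹
Wind speed in SI: 21.4 knots = 11.0 m/s
Geostrophic balance rearranged: |∂P/∂n| = f ρ V_g
|∂P/∂n| = 5.93×10⁻⁵ × 1.24 × 11.0 = 8.10×10⁻⁴ Pa/m

8.1×10⁻⁴ Pa/m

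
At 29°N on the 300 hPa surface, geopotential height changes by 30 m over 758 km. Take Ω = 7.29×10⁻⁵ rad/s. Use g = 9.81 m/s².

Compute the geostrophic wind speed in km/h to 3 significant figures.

19.8 km/h

Coriolis parameter at 29°N:
f = 2Ω sin φ = 2 × 7.29×10⁻⁵ × sin 29° = 7.07×10⁻⁵ s⁻¹
Height gradient: |∂Z/∂n| = 30 m / 758000 m = 3.96×10⁻⁵
On a pressure surface, geostrophic balance gives V_g = (g/f)|∂Z/∂n|:
V_g = 9.81 × 3.96×10⁻⁵ / 7.07×10⁻⁵ = 5.49 m/s
Converting: 5.49 m/s × 3.6 = 19.8 km/h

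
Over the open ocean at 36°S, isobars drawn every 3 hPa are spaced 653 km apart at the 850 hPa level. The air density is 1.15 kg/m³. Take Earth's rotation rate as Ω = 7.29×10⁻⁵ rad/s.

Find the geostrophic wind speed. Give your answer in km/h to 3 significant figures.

16.8 km/h

Coriolis parameter at 36°S:
f = 2Ω sin φ = 2 × 7.29×10⁻⁵ × sin 36° = 8.57×10⁻⁵ s⁻¹
Pressure gradient: |∂P/∂n| = 300 Pa / 653000 m = 4.59×10⁻⁴ Pa/m
Geostrophic balance (pressure-gradient force = Coriolis force):
V_g = (1/(fρ)) |∂P/∂n| = 4.59×10⁻⁴ / (8.57×10⁻⁵ × 1.15) = 4.66 m/s
Converting: 4.66 m/s × 3.6 = 16.8 km/h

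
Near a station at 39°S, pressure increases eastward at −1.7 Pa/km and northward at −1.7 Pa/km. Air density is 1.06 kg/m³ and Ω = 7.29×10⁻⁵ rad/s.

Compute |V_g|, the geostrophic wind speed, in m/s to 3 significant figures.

24.7 m/s

Coriolis parameter at 39°S:
f = 2Ω sin φ = 2 × 7.29×10⁻⁵ × sin 39° = 9.18×10⁻⁵ s⁻¹
In the Southern Hemisphere f is negative: f = −9.18×10⁻⁵ s⁻¹.
Component geostrophic relations (x east, y north):
u_g = −(1/(fρ)) ∂P/∂y,  v_g = (1/(fρ)) ∂P/∂x
u_g = −(−1.7×10⁻³)/(−9.18×10⁻⁵ × 1.06) = −17.5 m/s;  v_g = (−1.7×10⁻³)/(−9.18×10⁻⁵ × 1.06) = 17.5 m/s
|V_g| = √(u_g² + v_g²) = 24.7 m/s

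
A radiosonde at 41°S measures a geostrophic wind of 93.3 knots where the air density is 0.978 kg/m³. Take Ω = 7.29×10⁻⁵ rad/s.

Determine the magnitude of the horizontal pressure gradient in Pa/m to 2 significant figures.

4.5×10⁻³ Pa/m

Coriolis parameter at 41°S:
f = 2Ω sin φ = 2 × 7.29×10⁻⁵ × sin 41° = 9.57×10⁻⁵ s⁻¹
Wind speed in SI: 93.3 knots = 48.0 m/s
Geostrophic balance rearranged: |∂P/∂n| = f ρ V_g
|∂P/∂n| = 9.57×10⁻⁵ × 0.978 × 48.0 = 4.49×10⁻³ Pa/m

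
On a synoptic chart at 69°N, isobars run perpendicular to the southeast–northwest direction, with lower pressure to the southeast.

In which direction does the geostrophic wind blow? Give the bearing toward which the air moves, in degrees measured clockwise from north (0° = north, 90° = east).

225°

The pressure-gradient force points toward the southeast (bearing 135°).
Geostrophic balance: in the Northern Hemisphere the Coriolis force deflects motion to the right, so the geostrophic wind blows 90° to the right of the pressure-gradient force (low pressure on the left).
Rotating 135° by 90° clockwise gives 225° — the wind blows toward the southwest.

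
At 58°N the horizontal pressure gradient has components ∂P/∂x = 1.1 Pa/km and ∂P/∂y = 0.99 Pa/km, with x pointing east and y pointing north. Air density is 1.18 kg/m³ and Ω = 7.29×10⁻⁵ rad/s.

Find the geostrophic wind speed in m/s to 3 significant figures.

Coriolis parameter at 58°N:
f = 2Ω sin φ = 2 × 7.29×10⁻⁵ × sin 58° = 1.24×10⁻⁴ s⁻¹
Component geostrophic relations (x east, y north):
u_g = −(1/(fρ)) ∂P/∂y,  v_g = (1/(fρ)) ∂P/∂x
u_g = −(0.99×10⁻³)/(1.24×10⁻⁴ × 1.18) = −6.79 m/s;  v_g = (1.1×10⁻³)/(1.24×10⁻⁴ × 1.18) = 7.54 m/s
|V_g| = √(u_g² + v_g²) = 10.1 m/s

10.1 m/s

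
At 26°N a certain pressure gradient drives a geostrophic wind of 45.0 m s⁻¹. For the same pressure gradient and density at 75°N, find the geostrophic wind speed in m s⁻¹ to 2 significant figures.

20 m s⁻¹

With the same pressure gradient and density, V_g ∝ 1/f ∝ 1/sin φ.
V₂ = V₁ · sin φ₁ / sin φ₂ = 45.0 × sin 26° / sin 75°
V₂ = 45.0 × 0.4384/0.9659 = 20 m s⁻¹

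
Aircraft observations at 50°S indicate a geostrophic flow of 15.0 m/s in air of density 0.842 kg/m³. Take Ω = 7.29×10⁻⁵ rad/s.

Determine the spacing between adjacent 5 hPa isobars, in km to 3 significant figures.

354 km

Coriolis parameter at 50°S:
f = 2Ω sin φ = 2 × 7.29×10⁻⁵ × sin 50° = 1.12×10⁻⁴ s⁻¹
Geostrophic balance rearranged: |∂P/∂n| = f ρ V_g
|∂P/∂n| = 1.12×10⁻⁴ × 0.842 × 15.0 = 1.41×10⁻³ Pa/m
Isobar spacing: Δn = ΔP/|∂P/∂n| = 500 Pa / 1.41×10⁻³ Pa/m = 354450 m ≈ 354 km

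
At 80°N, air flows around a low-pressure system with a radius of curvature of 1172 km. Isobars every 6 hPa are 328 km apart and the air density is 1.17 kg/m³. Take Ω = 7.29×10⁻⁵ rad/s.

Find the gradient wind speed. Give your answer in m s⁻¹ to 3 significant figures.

10.3 m s⁻¹

Coriolis parameter at 80°N:
f = 2Ω sin φ = 2 × 7.29×10⁻⁵ × sin 80° = 1.44×10⁻⁴ s⁻¹
Pressure gradient: |∂P/∂n| = 600 Pa / 328000 m = 1.83×10⁻³ Pa/m
Geostrophic speed: V_g = |∂P/∂n|/(fρ) = 1.83×10⁻³/(1.44×10⁻⁴ × 1.17) = 10.9 m/s
Around a low, centrifugal force acts outward with Coriolis, so pressure-gradient force balances both:
(1/ρ)|∂P/∂n| = fV + V²/R  →  V² + fR·V − fR·V_g = 0
With fR = 1.44×10⁻⁴ × 1172×10³ m = 168 m/s:
V = [−fR + √((fR)² + 4 fR V_g)]/2 = [−168 + √(168² + 4×168×10.9)]/2 = 10.3 m/s
Subgeostrophic (V < V_g = 10.9 m/s), as expected around a low.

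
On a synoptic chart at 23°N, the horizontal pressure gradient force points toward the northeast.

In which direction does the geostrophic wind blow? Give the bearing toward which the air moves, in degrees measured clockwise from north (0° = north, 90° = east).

The pressure-gradient force points toward the northeast (bearing 045°).
Geostrophic balance: in the Northern Hemisphere the Coriolis force deflects motion to the right, so the geostrophic wind blows 90° to the right of the pressure-gradient force (low pressure on the left).
Rotating 045° by 90° clockwise gives 135° — the wind blows toward the southeast.

135°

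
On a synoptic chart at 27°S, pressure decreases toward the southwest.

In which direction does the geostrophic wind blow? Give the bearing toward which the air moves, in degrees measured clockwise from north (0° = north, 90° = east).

The pressure-gradient force points toward the southwest (bearing 225°).
Geostrophic balance: in the Southern Hemisphere the Coriolis force deflects motion to the left, so the geostrophic wind blows 90° to the left of the pressure-gradient force (low pressure on the right).
Rotating 225° by 90° counterclockwise gives 135° — the wind blows toward the southeast.

135°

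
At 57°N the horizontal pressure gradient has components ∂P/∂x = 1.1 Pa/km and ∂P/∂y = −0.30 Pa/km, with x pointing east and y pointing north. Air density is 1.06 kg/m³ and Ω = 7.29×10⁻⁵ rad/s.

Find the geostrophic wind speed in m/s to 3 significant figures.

8.80 m/s

Coriolis parameter at 57°N:
f = 2Ω sin φ = 2 × 7.29×10⁻⁵ × sin 57° = 1.22×10⁻⁴ s⁻¹
Component geostrophic relations (x east, y north):
u_g = −(1/(fρ)) ∂P/∂y,  v_g = (1/(fρ)) ∂P/∂x
u_g = −(−0.30×10⁻³)/(1.22×10⁻⁴ × 1.06) = 2.31 m/s;  v_g = (1.1×10⁻³)/(1.22×10⁻⁴ × 1.06) = 8.49 m/s
|V_g| = √(u_g² + v_g²) = 8.80 m/s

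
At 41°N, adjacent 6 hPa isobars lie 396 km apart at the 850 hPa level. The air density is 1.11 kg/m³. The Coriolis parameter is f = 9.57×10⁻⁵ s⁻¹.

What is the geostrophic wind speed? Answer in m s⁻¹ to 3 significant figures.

14.3 m s⁻¹

Pressure gradient: |∂P/∂n| = 600 Pa / 396000 m = 1.52×10⁻³ Pa/m
Geostrophic balance (pressure-gradient force = Coriolis force):
V_g = (1/(fρ)) |∂P/∂n| = 1.52×10⁻³ / (9.57×10⁻⁵ × 1.11) = 14.3 m/s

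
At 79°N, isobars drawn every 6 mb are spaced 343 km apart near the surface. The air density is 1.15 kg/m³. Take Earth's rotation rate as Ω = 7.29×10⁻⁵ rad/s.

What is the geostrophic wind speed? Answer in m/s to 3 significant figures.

Coriolis parameter at 79°N:
f = 2Ω sin φ = 2 × 7.29×10⁻⁵ × sin 79° = 1.43×10⁻⁴ s⁻¹
Pressure gradient: |∂P/∂n| = 600 Pa / 343000 m = 1.75×10⁻³ Pa/m
Geostrophic balance (pressure-gradient force = Coriolis force):
V_g = (1/(fρ)) |∂P/∂n| = 1.75×10⁻³ / (1.43×10⁻⁴ × 1.15) = 10.6 m/s

10.6 m/s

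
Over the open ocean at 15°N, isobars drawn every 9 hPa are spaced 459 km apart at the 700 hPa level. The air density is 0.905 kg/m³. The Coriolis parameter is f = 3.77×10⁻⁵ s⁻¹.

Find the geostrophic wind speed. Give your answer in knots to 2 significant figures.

110 knots

Pressure gradient: |∂P/∂n| = 900 Pa / 459000 m = 1.96×10⁻³ Pa/m
Geostrophic balance (pressure-gradient force = Coriolis force):
V_g = (1/(fρ)) |∂P/∂n| = 1.96×10⁻³ / (3.77×10⁻⁵ × 0.905) = 57.5 m/s
Converting: 57.5 m/s × 1.944 = 110 knots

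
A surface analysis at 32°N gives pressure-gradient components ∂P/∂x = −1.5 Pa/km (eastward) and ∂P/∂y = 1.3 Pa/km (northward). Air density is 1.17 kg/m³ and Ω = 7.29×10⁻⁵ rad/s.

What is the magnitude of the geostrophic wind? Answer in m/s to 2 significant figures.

Coriolis parameter at 32°N:
f = 2Ω sin φ = 2 × 7.29×10⁻⁵ × sin 32° = 7.73×10⁻⁵ s⁻¹
Component geostrophic relations (x east, y north):
u_g = −(1/(fρ)) ∂P/∂y,  v_g = (1/(fρ)) ∂P/∂x
u_g = −(1.3×10⁻³)/(7.73×10⁻⁵ × 1.17) = −14.4 m/s;  v_g = (−1.5×10⁻³)/(7.73×10⁻⁵ × 1.17) = −16.6 m/s
|V_g| = √(u_g² + v_g²) = 22.0 m/s

22 m/s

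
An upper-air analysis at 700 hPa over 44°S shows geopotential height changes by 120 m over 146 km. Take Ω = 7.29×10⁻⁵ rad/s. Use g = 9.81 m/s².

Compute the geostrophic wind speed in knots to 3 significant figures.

155 knots

Coriolis parameter at 44°S:
f = 2Ω sin φ = 2 × 7.29×10⁻⁵ × sin 44° = 1.01×10⁻⁴ s⁻¹
Height gradient: |∂Z/∂n| = 120 m / 146000 m = 8.22×10⁻⁴
On a pressure surface, geostrophic balance gives V_g = (g/f)|∂Z/∂n|:
V_g = 9.81 × 8.22×10⁻⁴ / 1.01×10⁻⁴ = 79.6 m/s
Converting: 79.6 m/s × 1.944 = 155 knots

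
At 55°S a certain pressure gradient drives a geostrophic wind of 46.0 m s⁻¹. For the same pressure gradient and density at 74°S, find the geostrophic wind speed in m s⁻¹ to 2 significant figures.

39 m s⁻¹

With the same pressure gradient and density, V_g ∝ 1/f ∝ 1/sin φ.
V₂ = V₁ · sin φ₁ / sin φ₂ = 46.0 × sin 55° / sin 74°
V₂ = 46.0 × 0.8192/0.9613 = 39 m s⁻¹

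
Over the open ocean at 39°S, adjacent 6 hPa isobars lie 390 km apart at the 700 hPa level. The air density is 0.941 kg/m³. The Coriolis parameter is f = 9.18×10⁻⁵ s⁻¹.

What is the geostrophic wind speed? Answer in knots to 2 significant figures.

Pressure gradient: |∂P/∂n| = 600 Pa / 390000 m = 1.54×10⁻³ Pa/m
Geostrophic balance (pressure-gradient force = Coriolis force):
V_g = (1/(fρ)) |∂P/∂n| = 1.54×10⁻³ / (9.18×10⁻⁵ × 0.941) = 17.8 m/s
Converting: 17.8 m/s × 1.944 = 35 knots

35 knots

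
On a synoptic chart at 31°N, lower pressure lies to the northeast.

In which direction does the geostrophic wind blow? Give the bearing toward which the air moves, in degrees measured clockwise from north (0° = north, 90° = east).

135°

The pressure-gradient force points toward the northeast (bearing 045°).
Geostrophic balance: in the Northern Hemisphere the Coriolis force deflects motion to the right, so the geostrophic wind blows 90° to the right of the pressure-gradient force (low pressure on the left).
Rotating 045° by 90° clockwise gives 135° — the wind blows toward the southeast.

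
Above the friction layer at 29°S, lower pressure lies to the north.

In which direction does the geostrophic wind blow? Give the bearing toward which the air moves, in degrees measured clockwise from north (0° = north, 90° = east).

270°

The pressure-gradient force points toward the north (bearing 000°).
Geostrophic balance: in the Southern Hemisphere the Coriolis force deflects motion to the left, so the geostrophic wind blows 90° to the left of the pressure-gradient force (low pressure on the right).
Rotating 000° by 90° counterclockwise gives 270° — the wind blows toward the west.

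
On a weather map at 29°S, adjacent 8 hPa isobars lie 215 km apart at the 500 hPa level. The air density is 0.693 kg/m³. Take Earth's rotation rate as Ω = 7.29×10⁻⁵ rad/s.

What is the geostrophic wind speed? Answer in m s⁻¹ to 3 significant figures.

Coriolis parameter at 29°S:
f = 2Ω sin φ = 2 × 7.29×10⁻⁵ × sin 29° = 7.07×10⁻⁵ s⁻¹
Pressure gradient: |∂P/∂n| = 800 Pa / 215000 m = 3.72×10⁻³ Pa/m
Geostrophic balance (pressure-gradient force = Coriolis force):
V_g = (1/(fρ)) |∂P/∂n| = 3.72×10⁻³ / (7.07×10⁻⁵ × 0.693) = 76.0 m/s

76.0 m s⁻¹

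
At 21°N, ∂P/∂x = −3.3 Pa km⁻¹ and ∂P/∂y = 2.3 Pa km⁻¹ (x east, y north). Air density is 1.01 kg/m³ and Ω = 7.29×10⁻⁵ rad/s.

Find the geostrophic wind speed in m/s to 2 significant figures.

76 m/s

Coriolis parameter at 21°N:
f = 2Ω sin φ = 2 × 7.29×10⁻⁵ × sin 21° = 5.23×10⁻⁵ s⁻¹
Component geostrophic relations (x east, y north):
u_g = −(1/(fρ)) ∂P/∂y,  v_g = (1/(fρ)) ∂P/∂x
u_g = −(2.3×10⁻³)/(5.23×10⁻⁵ × 1.01) = −43.6 m/s;  v_g = (−3.3×10⁻³)/(5.23×10⁻⁵ × 1.01) = −62.5 m/s
|V_g| = √(u_g² + v_g²) = 76.2 m/s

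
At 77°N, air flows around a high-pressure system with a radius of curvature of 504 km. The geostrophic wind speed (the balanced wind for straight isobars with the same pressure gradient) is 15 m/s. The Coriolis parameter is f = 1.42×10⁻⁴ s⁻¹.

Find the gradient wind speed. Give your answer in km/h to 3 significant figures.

77.0 km/h

Around a high, pressure-gradient force acts outward with centrifugal, so Coriolis balances both:
fV = (1/ρ)|∂P/∂n| + V²/R  →  V² − fR·V + fR·V_g = 0
With fR = 1.42×10⁻⁴ × 504×10³ m = 71.6 m/s:
V = [fR − √((fR)² − 4 fR V_g)]/2 = [71.6 − √(71.6² − 4×71.6×15)]/2 = 21.4 m/s
Supergeostrophic (V > V_g = 15 m/s), as expected around a high.
Converting: 21.4 m/s × 3.6 = 77.0 km/h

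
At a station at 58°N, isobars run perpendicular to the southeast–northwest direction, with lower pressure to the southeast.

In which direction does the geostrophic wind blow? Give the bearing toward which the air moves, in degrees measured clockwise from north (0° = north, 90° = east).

The pressure-gradient force points toward the southeast (bearing 135°).
Geostrophic balance: in the Northern Hemisphere the Coriolis force deflects motion to the right, so the geostrophic wind blows 90° to the right of the pressure-gradient force (low pressure on the left).
Rotating 135° by 90° clockwise gives 225° — the wind blows toward the southwest.

225°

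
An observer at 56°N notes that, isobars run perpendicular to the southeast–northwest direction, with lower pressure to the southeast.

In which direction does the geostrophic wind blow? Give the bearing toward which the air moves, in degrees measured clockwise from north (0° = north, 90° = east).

225°

The pressure-gradient force points toward the southeast (bearing 135°).
Geostrophic balance: in the Northern Hemisphere the Coriolis force deflects motion to the right, so the geostrophic wind blows 90° to the right of the pressure-gradient force (low pressure on the left).
Rotating 135° by 90° clockwise gives 225° — the wind blows toward the southwest.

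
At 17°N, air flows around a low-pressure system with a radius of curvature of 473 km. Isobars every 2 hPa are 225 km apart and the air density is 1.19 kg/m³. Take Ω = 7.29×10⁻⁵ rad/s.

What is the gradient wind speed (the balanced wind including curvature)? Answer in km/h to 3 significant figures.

40.5 km/h

Coriolis parameter at 17°N:
f = 2Ω sin φ = 2 × 7.29×10⁻⁵ × sin 17° = 4.26×10⁻⁵ s⁻¹
Pressure gradient: |∂P/∂n| = 200 Pa / 225000 m = 8.89×10⁻⁴ Pa/m
Geostrophic speed: V_g = |∂P/∂n|/(fρ) = 8.89×10⁻⁴/(4.26×10⁻⁵ × 1.19) = 17.5 m/s
Around a low, centrifugal force acts outward with Coriolis, so pressure-gradient force balances both:
(1/ρ)|∂P/∂n| = fV + V²/R  →  V² + fR·V − fR·V_g = 0
With fR = 4.26×10⁻⁵ × 473×10³ m = 20.2 m/s:
V = [−fR + √((fR)² + 4 fR V_g)]/2 = [−20.2 + √(20.2² + 4×20.2×17.5)]/2 = 11.2 m/s
Subgeostrophic (V < V_g = 17.5 m/s), as expected around a low.
Converting: 11.2 m/s × 3.6 = 40.5 km/h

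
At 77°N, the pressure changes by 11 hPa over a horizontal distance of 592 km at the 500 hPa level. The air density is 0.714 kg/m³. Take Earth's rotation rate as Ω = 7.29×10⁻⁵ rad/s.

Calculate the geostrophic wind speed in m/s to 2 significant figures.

Coriolis parameter at 77°N:
f = 2Ω sin φ = 2 × 7.29×10⁻⁵ × sin 77° = 1.42×10⁻⁴ s⁻¹
Pressure gradient: |∂P/∂n| = 1100 Pa / 592000 m = 1.86×10⁻³ Pa/m
Geostrophic balance (pressure-gradient force = Coriolis force):
V_g = (1/(fρ)) |∂P/∂n| = 1.86×10⁻³ / (1.42×10⁻⁴ × 0.714) = 18.3 m/s

18 m/s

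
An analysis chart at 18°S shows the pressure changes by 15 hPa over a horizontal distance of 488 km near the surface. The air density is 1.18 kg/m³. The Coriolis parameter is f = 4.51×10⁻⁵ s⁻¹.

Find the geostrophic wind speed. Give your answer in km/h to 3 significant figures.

Pressure gradient: |∂P/∂n| = 1500 Pa / 488000 m = 3.07×10⁻³ Pa/m
Geostrophic balance (pressure-gradient force = Coriolis force):
V_g = (1/(fρ)) |∂P/∂n| = 3.07×10⁻³ / (4.51×10⁻⁵ × 1.18) = 57.8 m/s
Converting: 57.8 m/s × 3.6 = 208 km/h

208 km/h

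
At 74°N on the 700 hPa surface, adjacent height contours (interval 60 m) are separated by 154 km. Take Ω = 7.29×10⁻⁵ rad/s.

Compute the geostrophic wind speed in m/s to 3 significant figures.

27.3 m/s

Coriolis parameter at 74°N:
f = 2Ω sin φ = 2 × 7.29×10⁻⁵ × sin 74° = 1.40×10⁻⁴ s⁻¹
Height gradient: |∂Z/∂n| = 60 m / 154000 m = 3.90×10⁻⁴
On a pressure surface, geostrophic balance gives V_g = (g/f)|∂Z/∂n|:
V_g = 9.81 × 3.90×10⁻⁴ / 1.40×10⁻⁴ = 27.3 m/s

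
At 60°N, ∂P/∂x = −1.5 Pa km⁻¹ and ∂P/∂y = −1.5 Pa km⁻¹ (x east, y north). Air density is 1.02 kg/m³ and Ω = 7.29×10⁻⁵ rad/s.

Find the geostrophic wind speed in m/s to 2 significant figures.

Coriolis parameter at 60°N:
f = 2Ω sin φ = 2 × 7.29×10⁻⁵ × sin 60° = 1.26×10⁻⁴ s⁻¹
Component geostrophic relations (x east, y north):
u_g = −(1/(fρ)) ∂P/∂y,  v_g = (1/(fρ)) ∂P/∂x
u_g = −(−1.5×10⁻³)/(1.26×10⁻⁴ × 1.02) = 11.6 m/s;  v_g = (−1.5×10⁻³)/(1.26×10⁻⁴ × 1.02) = −11.6 m/s
|V_g| = √(u_g² + v_g²) = 16.5 m/s

16 m/s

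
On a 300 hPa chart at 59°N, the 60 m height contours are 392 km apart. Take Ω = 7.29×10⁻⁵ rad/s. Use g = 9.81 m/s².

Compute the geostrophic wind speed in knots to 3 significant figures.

Coriolis parameter at 59°N:
f = 2Ω sin φ = 2 × 7.29×10⁻⁵ × sin 59° = 1.25×10⁻⁴ s⁻¹
Height gradient: |∂Z/∂n| = 60 m / 392000 m = 1.53×10⁻⁴
On a pressure surface, geostrophic balance gives V_g = (g/f)|∂Z/∂n|:
V_g = 9.81 × 1.53×10⁻⁴ / 1.25×10⁻⁴ = 12.0 m/s
Converting: 12.0 m/s × 1.944 = 23.4 knots

23.4 knots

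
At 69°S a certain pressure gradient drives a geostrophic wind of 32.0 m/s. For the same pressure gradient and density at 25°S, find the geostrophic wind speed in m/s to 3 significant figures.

70.7 m/s

With the same pressure gradient and density, V_g ∝ 1/f ∝ 1/sin φ.
V₂ = V₁ · sin φ₁ / sin φ₂ = 32.0 × sin 69° / sin 25°
V₂ = 32.0 × 0.9336/0.4226 = 70.7 m/s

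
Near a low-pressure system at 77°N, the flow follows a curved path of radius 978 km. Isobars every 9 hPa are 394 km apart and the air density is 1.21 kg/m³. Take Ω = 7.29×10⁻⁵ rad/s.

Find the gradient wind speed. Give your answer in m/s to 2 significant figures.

12 m/s

Coriolis parameter at 77°N:
f = 2Ω sin φ = 2 × 7.29×10⁻⁵ × sin 77° = 1.42×10⁻⁴ s⁻¹
Pressure gradient: |∂P/∂n| = 900 Pa / 394000 m = 2.28×10⁻³ Pa/m
Geostrophic speed: V_g = |∂P/∂n|/(fρ) = 2.28×10⁻³/(1.42×10⁻⁴ × 1.21) = 13.3 m/s
Around a low, centrifugal force acts outward with Coriolis, so pressure-gradient force balances both:
(1/ρ)|∂P/∂n| = fV + V²/R  →  V² + fR·V − fR·V_g = 0
With fR = 1.42×10⁻⁴ × 978×10³ m = 139 m/s:
V = [−fR + √((fR)² + 4 fR V_g)]/2 = [−139 + √(139² + 4×139×13.3)]/2 = 12.2 m/s
Subgeostrophic (V < V_g = 13.3 m/s), as expected around a low.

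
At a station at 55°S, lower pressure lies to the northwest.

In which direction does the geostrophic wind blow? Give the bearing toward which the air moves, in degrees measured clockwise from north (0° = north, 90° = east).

The pressure-gradient force points toward the northwest (bearing 315°).
Geostrophic balance: in the Southern Hemisphere the Coriolis force deflects motion to the left, so the geostrophic wind blows 90° to the left of the pressure-gradient force (low pressure on the right).
Rotating 315° by 90° counterclockwise gives 225° — the wind blows toward the southwest.

225°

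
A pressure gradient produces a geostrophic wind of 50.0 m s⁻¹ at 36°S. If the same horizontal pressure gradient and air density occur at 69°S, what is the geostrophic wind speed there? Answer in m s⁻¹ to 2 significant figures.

With the same pressure gradient and density, V_g ∝ 1/f ∝ 1/sin φ.
V₂ = V₁ · sin φ₁ / sin φ₂ = 50.0 × sin 36° / sin 69°
V₂ = 50.0 × 0.5878/0.9336 = 31 m s⁻¹

31 m s⁻¹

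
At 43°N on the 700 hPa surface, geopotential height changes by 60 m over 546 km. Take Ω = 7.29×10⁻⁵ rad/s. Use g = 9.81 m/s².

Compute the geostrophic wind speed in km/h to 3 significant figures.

39.0 km/h

Coriolis parameter at 43°N:
f = 2Ω sin φ = 2 × 7.29×10⁻⁵ × sin 43° = 9.94×10⁻⁵ s⁻¹
Height gradient: |∂Z/∂n| = 60 m / 546000 m = 1.10×10⁻⁴
On a pressure surface, geostrophic balance gives V_g = (g/f)|∂Z/∂n|:
V_g = 9.81 × 1.10×10⁻⁴ / 9.94×10⁻⁵ = 10.8 m/s
Converting: 10.8 m/s × 3.6 = 39.0 km/h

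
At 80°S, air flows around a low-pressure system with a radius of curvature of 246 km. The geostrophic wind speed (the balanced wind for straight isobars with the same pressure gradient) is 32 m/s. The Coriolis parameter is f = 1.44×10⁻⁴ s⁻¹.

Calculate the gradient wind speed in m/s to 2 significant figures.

20 m/s

Around a low, centrifugal force acts outward with Coriolis, so pressure-gradient force balances both:
(1/ρ)|∂P/∂n| = fV + V²/R  →  V² + fR·V − fR·V_g = 0
With fR = 1.44×10⁻⁴ × 246×10³ m = 35.4 m/s:
V = [−fR + √((fR)² + 4 fR V_g)]/2 = [−35.4 + √(35.4² + 4×35.4×32)]/2 = 20.3 m/s
Subgeostrophic (V < V_g = 32 m/s), as expected around a low.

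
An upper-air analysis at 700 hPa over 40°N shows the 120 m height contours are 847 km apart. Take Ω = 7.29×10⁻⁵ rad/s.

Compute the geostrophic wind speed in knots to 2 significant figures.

Coriolis parameter at 40°N:
f = 2Ω sin φ = 2 × 7.29×10⁻⁵ × sin 40° = 9.37×10⁻⁵ s⁻¹
Height gradient: |∂Z/∂n| = 120 m / 847000 m = 1.42×10⁻⁴
On a pressure surface, geostrophic balance gives V_g = (g/f)|∂Z/∂n|:
V_g = 9.81 × 1.42×10⁻⁴ / 9.37×10⁻⁵ = 14.8 m/s
Converting: 14.8 m/s × 1.944 = 29 knots

29 knots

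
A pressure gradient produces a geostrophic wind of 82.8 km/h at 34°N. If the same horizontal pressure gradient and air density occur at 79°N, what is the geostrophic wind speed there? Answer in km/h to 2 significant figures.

47 km/h

With the same pressure gradient and density, V_g ∝ 1/f ∝ 1/sin φ.
V₂ = V₁ · sin φ₁ / sin φ₂ = 82.8 × sin 34° / sin 79°
V₂ = 82.8 × 0.5592/0.9816 = 47 km/h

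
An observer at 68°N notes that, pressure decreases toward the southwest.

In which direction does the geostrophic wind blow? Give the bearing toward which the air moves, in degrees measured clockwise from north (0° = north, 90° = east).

The pressure-gradient force points toward the southwest (bearing 225°).
Geostrophic balance: in the Northern Hemisphere the Coriolis force deflects motion to the right, so the geostrophic wind blows 90° to the right of the pressure-gradient force (low pressure on the left).
Rotating 225° by 90° clockwise gives 315° — the wind blows toward the northwest.

315°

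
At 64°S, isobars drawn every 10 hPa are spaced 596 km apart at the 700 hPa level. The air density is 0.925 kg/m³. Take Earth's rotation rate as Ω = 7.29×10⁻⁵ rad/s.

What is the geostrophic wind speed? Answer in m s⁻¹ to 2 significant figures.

14 m s⁻¹

Coriolis parameter at 64°S:
f = 2Ω sin φ = 2 × 7.29×10⁻⁵ × sin 64° = 1.31×10⁻⁴ s⁻¹
Pressure gradient: |∂P/∂n| = 1000 Pa / 596000 m = 1.68×10⁻³ Pa/m
Geostrophic balance (pressure-gradient force = Coriolis force):
V_g = (1/(fρ)) |∂P/∂n| = 1.68×10⁻³ / (1.31×10⁻⁴ × 0.925) = 13.8 m/s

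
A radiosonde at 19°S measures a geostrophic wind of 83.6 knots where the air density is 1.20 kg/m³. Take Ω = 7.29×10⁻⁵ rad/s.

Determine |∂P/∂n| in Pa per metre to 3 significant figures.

Coriolis parameter at 19°S:
f = 2Ω sin φ = 2 × 7.29×10⁻⁵ × sin 19° = 4.75×10⁻⁵ s⁻¹
Wind speed in SI: 83.6 knots = 43.0 m/s
Geostrophic balance rearranged: |∂P/∂n| = f ρ V_g
|∂P/∂n| = 4.75×10⁻⁵ × 1.20 × 43.0 = 2.45×10⁻³ Pa/m

2.45×10⁻³ Pa/m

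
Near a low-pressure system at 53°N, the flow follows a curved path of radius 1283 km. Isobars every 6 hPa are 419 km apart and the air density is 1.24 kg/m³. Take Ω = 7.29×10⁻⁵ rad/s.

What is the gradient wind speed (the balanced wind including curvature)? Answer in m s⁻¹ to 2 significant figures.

Coriolis parameter at 53°N:
f = 2Ω sin φ = 2 × 7.29×10⁻⁵ × sin 53° = 1.16×10⁻⁴ s⁻¹
Pressure gradient: |∂P/∂n| = 600 Pa / 419000 m = 1.43×10⁻³ Pa/m
Geostrophic speed: V_g = |∂P/∂n|/(fρ) = 1.43×10⁻³/(1.16×10⁻⁴ × 1.24) = 9.92 m/s
Around a low, centrifugal force acts outward with Coriolis, so pressure-gradient force balances both:
(1/ρ)|∂P/∂n| = fV + V²/R  →  V² + fR·V − fR·V_g = 0
With fR = 1.16×10⁻⁴ × 1283×10³ m = 149 m/s:
V = [−fR + √((fR)² + 4 fR V_g)]/2 = [−149 + √(149² + 4×149×9.92)]/2 = 9.33 m/s
Subgeostrophic (V < V_g = 9.92 m/s), as expected around a low.

9.3 m s⁻¹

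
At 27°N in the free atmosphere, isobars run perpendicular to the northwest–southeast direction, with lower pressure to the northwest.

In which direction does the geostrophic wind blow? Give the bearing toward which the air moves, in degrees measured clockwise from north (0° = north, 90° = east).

045°

The pressure-gradient force points toward the northwest (bearing 315°).
Geostrophic balance: in the Northern Hemisphere the Coriolis force deflects motion to the right, so the geostrophic wind blows 90° to the right of the pressure-gradient force (low pressure on the left).
Rotating 315° by 90° clockwise gives 045° — the wind blows toward the northeast.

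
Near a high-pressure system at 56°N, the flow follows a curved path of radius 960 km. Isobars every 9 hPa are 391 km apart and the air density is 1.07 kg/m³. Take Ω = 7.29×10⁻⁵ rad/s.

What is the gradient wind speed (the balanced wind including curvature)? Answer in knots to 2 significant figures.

Coriolis parameter at 56°N:
f = 2Ω sin φ = 2 × 7.29×10⁻⁵ × sin 56° = 1.21×10⁻⁴ s⁻¹
Pressure gradient: |∂P/∂n| = 900 Pa / 391000 m = 2.30×10⁻³ Pa/m
Geostrophic speed: V_g = |∂P/∂n|/(fρ) = 2.30×10⁻³/(1.21×10⁻⁴ × 1.07) = 17.8 m/s
Around a high, pressure-gradient force acts outward with centrifugal, so Coriolis balances both:
fV = (1/ρ)|∂P/∂n| + V²/R  →  V² − fR·V + fR·V_g = 0
With fR = 1.21×10⁻⁴ × 960×10³ m = 116 m/s:
V = [fR − √((fR)² − 4 fR V_g)]/2 = [116 − √(116² − 4×116×17.8)]/2 = 21.9 m/s
Supergeostrophic (V > V_g = 17.8 m/s), as expected around a high.
Converting: 21.9 m/s × 1.944 = 43 knots

43 knots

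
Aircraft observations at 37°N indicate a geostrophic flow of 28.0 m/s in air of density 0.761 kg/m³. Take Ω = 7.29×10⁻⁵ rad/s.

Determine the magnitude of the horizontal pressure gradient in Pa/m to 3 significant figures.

Coriolis parameter at 37°N:
f = 2Ω sin φ = 2 × 7.29×10⁻⁵ × sin 37° = 8.77×10⁻⁵ s⁻¹
Geostrophic balance rearranged: |∂P/∂n| = f ρ V_g
|∂P/∂n| = 8.77×10⁻⁵ × 0.761 × 28.0 = 1.87×10⁻³ Pa/m

1.87×10⁻³ Pa/m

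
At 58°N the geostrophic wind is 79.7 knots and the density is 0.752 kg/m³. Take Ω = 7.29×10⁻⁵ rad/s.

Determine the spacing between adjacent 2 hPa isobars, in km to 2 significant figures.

Coriolis parameter at 58°N:
f = 2Ω sin φ = 2 × 7.29×10⁻⁵ × sin 58° = 1.24×10⁻⁴ s⁻¹
Wind speed in SI: 79.7 knots = 41.0 m/s
Geostrophic balance rearranged: |∂P/∂n| = f ρ V_g
|∂P/∂n| = 1.24×10⁻⁴ × 0.752 × 41.0 = 3.81×10⁻³ Pa/m
Isobar spacing: Δn = ΔP/|∂P/∂n| = 200 Pa / 3.81×10⁻³ Pa/m = 52461 m ≈ 52 km

52 km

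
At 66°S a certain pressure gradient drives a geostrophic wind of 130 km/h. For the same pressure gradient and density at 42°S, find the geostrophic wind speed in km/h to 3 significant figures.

177 km/h

With the same pressure gradient and density, V_g ∝ 1/f ∝ 1/sin φ.
V₂ = V₁ · sin φ₁ / sin φ₂ = 130 × sin 66° / sin 42°
V₂ = 130 × 0.9135/0.6691 = 177 km/h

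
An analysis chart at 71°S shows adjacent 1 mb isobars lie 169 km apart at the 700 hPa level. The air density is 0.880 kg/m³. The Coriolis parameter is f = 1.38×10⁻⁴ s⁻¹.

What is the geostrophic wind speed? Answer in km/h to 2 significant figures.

18 km/h

Pressure gradient: |∂P/∂n| = 100 Pa / 169000 m = 5.92×10⁻⁴ Pa/m
Geostrophic balance (pressure-gradient force = Coriolis force):
V_g = (1/(fρ)) |∂P/∂n| = 5.92×10⁻⁴ / (1.38×10⁻⁴ × 0.880) = 4.87 m/s
Converting: 4.87 m/s × 3.6 = 18 km/h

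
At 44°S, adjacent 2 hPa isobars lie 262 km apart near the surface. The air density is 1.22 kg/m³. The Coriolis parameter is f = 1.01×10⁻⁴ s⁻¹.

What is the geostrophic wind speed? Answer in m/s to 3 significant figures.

Pressure gradient: |∂P/∂n| = 200 Pa / 262000 m = 7.63×10⁻⁴ Pa/m
Geostrophic balance (pressure-gradient force = Coriolis force):
V_g = (1/(fρ)) |∂P/∂n| = 7.63×10⁻⁴ / (1.01×10⁻⁴ × 1.22) = 6.20 m/s

6.20 m/s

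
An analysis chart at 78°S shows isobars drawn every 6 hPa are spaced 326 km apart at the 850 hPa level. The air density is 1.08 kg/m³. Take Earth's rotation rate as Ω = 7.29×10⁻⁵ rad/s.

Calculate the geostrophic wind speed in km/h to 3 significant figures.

43.0 km/h

Coriolis parameter at 78°S:
f = 2Ω sin φ = 2 × 7.29×10⁻⁵ × sin 78° = 1.43×10⁻⁴ s⁻¹
Pressure gradient: |∂P/∂n| = 600 Pa / 326000 m = 1.84×10⁻³ Pa/m
Geostrophic balance (pressure-gradient force = Coriolis force):
V_g = (1/(fρ)) |∂P/∂n| = 1.84×10⁻³ / (1.43×10⁻⁴ × 1.08) = 11.9 m/s
Converting: 11.9 m/s × 3.6 = 43.0 km/h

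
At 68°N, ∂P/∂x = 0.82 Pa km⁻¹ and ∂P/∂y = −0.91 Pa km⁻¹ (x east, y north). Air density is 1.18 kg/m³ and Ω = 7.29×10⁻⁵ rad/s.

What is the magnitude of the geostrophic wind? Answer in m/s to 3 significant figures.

Coriolis parameter at 68°N:
f = 2Ω sin φ = 2 × 7.29×10⁻⁵ × sin 68° = 1.35×10⁻⁴ s⁻¹
Component geostrophic relations (x east, y north):
u_g = −(1/(fρ)) ∂P/∂y,  v_g = (1/(fρ)) ∂P/∂x
u_g = −(−0.91×10⁻³)/(1.35×10⁻⁴ × 1.18) = 5.70 m/s;  v_g = (0.82×10⁻³)/(1.35×10⁻⁴ × 1.18) = 5.14 m/s
|V_g| = √(u_g² + v_g²) = 7.68 m/s

7.68 m/s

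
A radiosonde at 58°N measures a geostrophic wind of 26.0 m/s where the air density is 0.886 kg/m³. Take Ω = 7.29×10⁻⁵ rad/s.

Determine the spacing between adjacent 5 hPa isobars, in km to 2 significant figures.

180 km

Coriolis parameter at 58°N:
f = 2Ω sin φ = 2 × 7.29×10⁻⁵ × sin 58° = 1.24×10⁻⁴ s⁻¹
Geostrophic balance rearranged: |∂P/∂n| = f ρ V_g
|∂P/∂n| = 1.24×10⁻⁴ × 0.886 × 26.0 = 2.85×10⁻³ Pa/m
Isobar spacing: Δn = ΔP/|∂P/∂n| = 500 Pa / 2.85×10⁻³ Pa/m = 175544 m ≈ 180 km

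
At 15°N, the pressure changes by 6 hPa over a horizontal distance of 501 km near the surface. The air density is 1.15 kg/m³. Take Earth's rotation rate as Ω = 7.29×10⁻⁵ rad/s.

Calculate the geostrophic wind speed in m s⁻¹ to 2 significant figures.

Coriolis parameter at 15°N:
f = 2Ω sin φ = 2 × 7.29×10⁻⁵ × sin 15° = 3.77×10⁻⁵ s⁻¹
Pressure gradient: |∂P/∂n| = 600 Pa / 501000 m = 1.20×10⁻³ Pa/m
Geostrophic balance (pressure-gradient force = Coriolis force):
V_g = (1/(fρ)) |∂P/∂n| = 1.20×10⁻³ / (3.77×10⁻⁵ × 1.15) = 27.6 m/s

28 m s⁻¹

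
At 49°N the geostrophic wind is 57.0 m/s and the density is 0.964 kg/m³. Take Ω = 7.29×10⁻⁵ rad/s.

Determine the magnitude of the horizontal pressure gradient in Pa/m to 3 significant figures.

6.05×10⁻³ Pa/m

Coriolis parameter at 49°N:
f = 2Ω sin φ = 2 × 7.29×10⁻⁵ × sin 49° = 1.10×10⁻⁴ s⁻¹
Geostrophic balance rearranged: |∂P/∂n| = f ρ V_g
|∂P/∂n| = 1.10×10⁻⁴ × 0.964 × 57.0 = 6.05×10⁻³ Pa/m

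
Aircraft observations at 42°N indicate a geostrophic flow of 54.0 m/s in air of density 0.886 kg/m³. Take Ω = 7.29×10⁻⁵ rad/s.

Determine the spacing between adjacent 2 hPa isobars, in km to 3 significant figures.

Coriolis parameter at 42°N:
f = 2Ω sin φ = 2 × 7.29×10⁻⁵ × sin 42° = 9.76×10⁻⁵ s⁻¹
Geostrophic balance rearranged: |∂P/∂n| = f ρ V_g
|∂P/∂n| = 9.76×10⁻⁵ × 0.886 × 54.0 = 4.67×10⁻³ Pa/m
Isobar spacing: Δn = ΔP/|∂P/∂n| = 200 Pa / 4.67×10⁻³ Pa/m = 42848 m ≈ 42.8 km

42.8 km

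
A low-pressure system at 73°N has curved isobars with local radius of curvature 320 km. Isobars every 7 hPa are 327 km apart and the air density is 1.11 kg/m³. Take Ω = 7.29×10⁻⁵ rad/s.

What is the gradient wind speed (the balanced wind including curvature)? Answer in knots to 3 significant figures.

21.5 knots

Coriolis parameter at 73°N:
f = 2Ω sin φ = 2 × 7.29×10⁻⁵ × sin 73° = 1.39×10⁻⁴ s⁻¹
Pressure gradient: |∂P/∂n| = 700 Pa / 327000 m = 2.14×10⁻³ Pa/m
Geostrophic speed: V_g = |∂P/∂n|/(fρ) = 2.14×10⁻³/(1.39×10⁻⁴ × 1.11) = 13.8 m/s
Around a low, centrifugal force acts outward with Coriolis, so pressure-gradient force balances both:
(1/ρ)|∂P/∂n| = fV + V²/R  →  V² + fR·V − fR·V_g = 0
With fR = 1.39×10⁻⁴ × 320×10³ m = 44.6 m/s:
V = [−fR + √((fR)² + 4 fR V_g)]/2 = [−44.6 + √(44.6² + 4×44.6×13.8)]/2 = 11.1 m/s
Subgeostrophic (V < V_g = 13.8 m/s), as expected around a low.
Converting: 11.1 m/s × 1.944 = 21.5 knots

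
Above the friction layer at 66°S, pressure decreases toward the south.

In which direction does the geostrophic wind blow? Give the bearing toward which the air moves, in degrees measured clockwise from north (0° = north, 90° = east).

090°

The pressure-gradient force points toward the south (bearing 180°).
Geostrophic balance: in the Southern Hemisphere the Coriolis force deflects motion to the left, so the geostrophic wind blows 90° to the left of the pressure-gradient force (low pressure on the right).
Rotating 180° by 90° counterclockwise gives 090° — the wind blows toward the east.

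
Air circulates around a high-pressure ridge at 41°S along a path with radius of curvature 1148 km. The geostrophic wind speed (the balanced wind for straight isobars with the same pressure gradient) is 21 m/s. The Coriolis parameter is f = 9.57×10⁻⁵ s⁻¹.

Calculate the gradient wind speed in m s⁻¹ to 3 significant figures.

Around a high, pressure-gradient force acts outward with centrifugal, so Coriolis balances both:
fV = (1/ρ)|∂P/∂n| + V²/R  →  V² − fR·V + fR·V_g = 0
With fR = 9.57×10⁻⁵ × 1148×10³ m = 110 m/s:
V = [fR − √((fR)² − 4 fR V_g)]/2 = [110 − √(110² − 4×110×21)]/2 = 28.3 m/s
Supergeostrophic (V > V_g = 21 m/s), as expected around a high.

28.3 m s⁻¹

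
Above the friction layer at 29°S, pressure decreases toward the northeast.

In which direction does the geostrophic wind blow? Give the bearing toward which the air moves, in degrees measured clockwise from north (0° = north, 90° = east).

The pressure-gradient force points toward the northeast (bearing 045°).
Geostrophic balance: in the Southern Hemisphere the Coriolis force deflects motion to the left, so the geostrophic wind blows 90° to the left of the pressure-gradient force (low pressure on the right).
Rotating 045° by 90° counterclockwise gives 315° — the wind blows toward the northwest.

315°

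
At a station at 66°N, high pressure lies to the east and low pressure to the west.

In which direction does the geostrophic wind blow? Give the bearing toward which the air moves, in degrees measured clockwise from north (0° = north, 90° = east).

000°

The pressure-gradient force points toward the west (bearing 270°).
Geostrophic balance: in the Northern Hemisphere the Coriolis force deflects motion to the right, so the geostrophic wind blows 90° to the right of the pressure-gradient force (low pressure on the left).
Rotating 270° by 90° clockwise gives 000° — the wind blows toward the north.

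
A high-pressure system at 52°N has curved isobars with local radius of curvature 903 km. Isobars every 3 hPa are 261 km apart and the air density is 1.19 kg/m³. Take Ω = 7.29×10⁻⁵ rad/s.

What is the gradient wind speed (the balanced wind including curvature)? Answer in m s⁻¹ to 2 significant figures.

Coriolis parameter at 52°N:
f = 2Ω sin φ = 2 × 7.29×10⁻⁵ × sin 52° = 1.15×10⁻⁴ s⁻¹
Pressure gradient: |∂P/∂n| = 300 Pa / 261000 m = 1.15×10⁻³ Pa/m
Geostrophic speed: V_g = |∂P/∂n|/(fρ) = 1.15×10⁻³/(1.15×10⁻⁴ × 1.19) = 8.41 m/s
Around a high, pressure-gradient force acts outward with centrifugal, so Coriolis balances both:
fV = (1/ρ)|∂P/∂n| + V²/R  →  V² − fR·V + fR·V_g = 0
With fR = 1.15×10⁻⁴ × 903×10³ m = 104 m/s:
V = [fR − √((fR)² − 4 fR V_g)]/2 = [104 − √(104² − 4×104×8.41)]/2 = 9.23 m/s
Supergeostrophic (V > V_g = 8.41 m/s), as expected around a high.

9.2 m s⁻¹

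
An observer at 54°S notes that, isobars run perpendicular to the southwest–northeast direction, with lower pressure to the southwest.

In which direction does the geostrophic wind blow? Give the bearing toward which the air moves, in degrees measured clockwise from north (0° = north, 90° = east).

135°

The pressure-gradient force points toward the southwest (bearing 225°).
Geostrophic balance: in the Southern Hemisphere the Coriolis force deflects motion to the left, so the geostrophic wind blows 90° to the left of the pressure-gradient force (low pressure on the right).
Rotating 225° by 90° counterclockwise gives 135° — the wind blows toward the southeast.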